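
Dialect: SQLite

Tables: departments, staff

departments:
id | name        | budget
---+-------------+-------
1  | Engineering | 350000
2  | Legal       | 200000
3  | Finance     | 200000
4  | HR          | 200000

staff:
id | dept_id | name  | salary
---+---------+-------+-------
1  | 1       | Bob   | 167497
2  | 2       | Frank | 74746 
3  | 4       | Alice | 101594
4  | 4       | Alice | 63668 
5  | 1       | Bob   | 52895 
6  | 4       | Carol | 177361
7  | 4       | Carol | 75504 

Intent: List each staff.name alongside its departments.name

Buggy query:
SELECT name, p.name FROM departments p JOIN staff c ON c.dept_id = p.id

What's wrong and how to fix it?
Bug: 'name' exists in both joined tables, so the database can't tell which one is meant

Fix: Prefix ambiguous columns with the table alias

Corrected query:
SELECT c.name, p.name FROM departments p JOIN staff c ON c.dept_id = p.id

Result:
name  | name       
------+------------
Bob   | Engineering
Frank | Legal      
Alice | HR         
Alice | HR         
Bob   | Engineering
Carol | HR         
Carol | HR         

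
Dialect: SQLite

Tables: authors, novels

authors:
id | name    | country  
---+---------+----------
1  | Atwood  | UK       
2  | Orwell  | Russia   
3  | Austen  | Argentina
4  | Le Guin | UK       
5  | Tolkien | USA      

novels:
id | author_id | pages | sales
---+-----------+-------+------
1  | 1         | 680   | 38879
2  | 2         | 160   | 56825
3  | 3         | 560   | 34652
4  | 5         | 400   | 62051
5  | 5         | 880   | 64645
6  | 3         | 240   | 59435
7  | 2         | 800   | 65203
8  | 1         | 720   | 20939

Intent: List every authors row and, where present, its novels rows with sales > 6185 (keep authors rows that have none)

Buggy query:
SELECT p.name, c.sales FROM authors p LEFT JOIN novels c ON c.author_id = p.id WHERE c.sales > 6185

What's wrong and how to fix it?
Bug: Filtering c.sales in WHERE discards the NULL rows produced by LEFT JOIN, turning it into an inner join

Fix: Move the right-table condition into the ON clause so unmatched parents are kept

Corrected query:
SELECT p.name, c.sales FROM authors p LEFT JOIN novels c ON c.author_id = p.id AND c.sales > 6185

Result:
name    | sales
--------+------
Atwood  | 20939
Atwood  | 38879
Orwell  | 56825
Orwell  | 65203
Austen  | 34652
Austen  | 59435
Le Guin | NULL 
Tolkien | 62051
Tolkien | 64645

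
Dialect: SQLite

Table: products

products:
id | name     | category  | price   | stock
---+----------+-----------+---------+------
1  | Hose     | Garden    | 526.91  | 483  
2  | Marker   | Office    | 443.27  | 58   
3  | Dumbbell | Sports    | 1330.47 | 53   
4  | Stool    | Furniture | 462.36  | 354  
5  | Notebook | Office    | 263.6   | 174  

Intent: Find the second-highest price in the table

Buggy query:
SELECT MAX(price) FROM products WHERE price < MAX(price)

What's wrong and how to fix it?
Bug: MAX(price) on the right of the comparison is an aggregate-in-WHERE error

Fix: Put the inner MAX in a scalar subquery

Corrected query:
SELECT MAX(price) FROM products WHERE price < (SELECT MAX(price) FROM products)

Result:
MAX(price)
----------
526.91    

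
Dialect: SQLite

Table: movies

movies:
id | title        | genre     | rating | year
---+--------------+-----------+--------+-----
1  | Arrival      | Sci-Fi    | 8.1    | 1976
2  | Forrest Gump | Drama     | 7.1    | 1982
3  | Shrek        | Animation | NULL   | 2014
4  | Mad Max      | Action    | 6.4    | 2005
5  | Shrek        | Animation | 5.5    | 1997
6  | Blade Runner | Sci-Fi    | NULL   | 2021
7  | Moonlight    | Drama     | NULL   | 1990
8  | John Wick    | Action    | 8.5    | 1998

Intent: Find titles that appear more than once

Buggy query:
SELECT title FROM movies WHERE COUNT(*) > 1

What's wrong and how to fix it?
Bug: WHERE can't reference COUNT(*); aggregates are computed after WHERE

Fix: GROUP BY title, then filter groups with HAVING COUNT(*) > 1

Corrected query:
SELECT title FROM movies GROUP BY title HAVING COUNT(*) > 1

Result:
title
-----
Shrek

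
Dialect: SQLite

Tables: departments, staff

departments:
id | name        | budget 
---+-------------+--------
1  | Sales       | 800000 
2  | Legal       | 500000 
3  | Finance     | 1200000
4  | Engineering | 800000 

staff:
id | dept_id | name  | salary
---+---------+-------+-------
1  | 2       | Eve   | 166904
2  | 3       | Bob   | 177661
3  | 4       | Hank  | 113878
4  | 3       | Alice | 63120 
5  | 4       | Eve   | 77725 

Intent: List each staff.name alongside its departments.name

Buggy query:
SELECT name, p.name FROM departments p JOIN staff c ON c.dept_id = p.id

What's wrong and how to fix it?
Bug: 'name' exists in both joined tables, so the database can't tell which one is meant

Fix: Qualify the column with its table alias (c.name)

Corrected query:
SELECT c.name, p.name FROM departments p JOIN staff c ON c.dept_id = p.id

Result:
name  | name       
------+------------
Eve   | Legal      
Bob   | Finance    
Hank  | Engineering
Alice | Finance    
Eve   | Engineering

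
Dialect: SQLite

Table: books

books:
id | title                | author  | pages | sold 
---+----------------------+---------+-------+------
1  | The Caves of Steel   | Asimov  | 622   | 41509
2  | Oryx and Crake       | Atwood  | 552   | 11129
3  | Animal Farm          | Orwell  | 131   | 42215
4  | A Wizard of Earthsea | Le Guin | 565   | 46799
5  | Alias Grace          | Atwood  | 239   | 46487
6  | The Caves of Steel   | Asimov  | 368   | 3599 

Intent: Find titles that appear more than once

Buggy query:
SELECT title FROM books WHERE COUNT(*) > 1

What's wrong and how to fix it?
Bug: COUNT(*) is an aggregate and cannot be used in WHERE

Fix: Group first, then use HAVING for the count condition

Corrected query:
SELECT title FROM books GROUP BY title HAVING COUNT(*) > 1

Result:
title             
------------------
The Caves of Steel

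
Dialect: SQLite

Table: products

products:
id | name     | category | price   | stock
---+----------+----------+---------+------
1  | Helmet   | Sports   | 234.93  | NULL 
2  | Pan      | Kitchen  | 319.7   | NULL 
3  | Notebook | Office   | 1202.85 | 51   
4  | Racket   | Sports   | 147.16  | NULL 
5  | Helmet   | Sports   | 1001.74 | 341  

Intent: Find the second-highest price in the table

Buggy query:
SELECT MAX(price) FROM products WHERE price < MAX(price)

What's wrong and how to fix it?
Bug: MAX(price) on the right of the comparison is an aggregate-in-WHERE error

Fix: Put the inner MAX in a scalar subquery

Corrected query:
SELECT MAX(price) FROM products WHERE price < (SELECT MAX(price) FROM products)

Result:
MAX(price)
----------
1001.74   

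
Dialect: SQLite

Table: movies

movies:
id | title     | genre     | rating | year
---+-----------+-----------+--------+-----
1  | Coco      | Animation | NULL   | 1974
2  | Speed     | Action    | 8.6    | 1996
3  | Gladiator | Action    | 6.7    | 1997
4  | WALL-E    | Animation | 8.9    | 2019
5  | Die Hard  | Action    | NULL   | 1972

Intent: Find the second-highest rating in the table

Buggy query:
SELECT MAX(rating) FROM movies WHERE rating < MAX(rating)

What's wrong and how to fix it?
Bug: The inner MAX is an aggregate inside WHERE, which is not allowed

Fix: Put the inner MAX in a scalar subquery

Corrected query:
SELECT MAX(rating) FROM movies WHERE rating < (SELECT MAX(rating) FROM movies)

Result:
MAX(rating)
-----------
8.6        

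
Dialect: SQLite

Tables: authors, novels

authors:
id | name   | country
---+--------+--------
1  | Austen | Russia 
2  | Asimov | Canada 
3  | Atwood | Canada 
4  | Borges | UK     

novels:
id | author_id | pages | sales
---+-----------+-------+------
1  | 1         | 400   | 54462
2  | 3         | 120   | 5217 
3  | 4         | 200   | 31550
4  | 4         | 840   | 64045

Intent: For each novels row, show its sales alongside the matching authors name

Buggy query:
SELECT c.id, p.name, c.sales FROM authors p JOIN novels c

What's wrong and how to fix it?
Bug: Missing join condition: each novels row is matched to all authors rows instead of just its own

Fix: Specify the join condition linking the foreign key to the parent id

Corrected query:
SELECT c.id, p.name, c.sales FROM authors p JOIN novels c ON c.author_id = p.id

Result:
id | name   | sales
---+--------+------
1  | Austen | 54462
2  | Atwood | 5217 
3  | Borges | 31550
4  | Borges | 64045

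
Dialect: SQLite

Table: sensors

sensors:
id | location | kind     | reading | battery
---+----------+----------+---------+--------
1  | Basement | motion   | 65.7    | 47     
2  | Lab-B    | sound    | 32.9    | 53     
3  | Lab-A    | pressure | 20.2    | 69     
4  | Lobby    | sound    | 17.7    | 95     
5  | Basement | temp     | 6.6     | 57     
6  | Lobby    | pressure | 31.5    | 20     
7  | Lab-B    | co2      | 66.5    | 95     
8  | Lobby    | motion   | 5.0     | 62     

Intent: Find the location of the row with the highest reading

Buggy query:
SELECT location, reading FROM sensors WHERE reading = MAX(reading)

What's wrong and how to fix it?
Bug: MAX(reading) is an aggregate and cannot be used directly in WHERE

Fix: Use a subquery: WHERE reading = (SELECT MAX(reading) FROM sensors)

Corrected query:
SELECT location, reading FROM sensors WHERE reading = (SELECT MAX(reading) FROM sensors)

Result:
location | reading
---------+--------
Lab-B    | 66.5   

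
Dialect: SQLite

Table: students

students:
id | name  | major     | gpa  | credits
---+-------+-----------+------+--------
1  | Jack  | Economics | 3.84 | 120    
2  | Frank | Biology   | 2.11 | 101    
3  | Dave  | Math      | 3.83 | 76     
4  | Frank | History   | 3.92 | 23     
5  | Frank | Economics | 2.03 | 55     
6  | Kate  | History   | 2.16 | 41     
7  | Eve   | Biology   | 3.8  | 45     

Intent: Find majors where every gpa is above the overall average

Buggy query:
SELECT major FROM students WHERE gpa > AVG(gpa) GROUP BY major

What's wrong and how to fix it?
Bug: WHERE evaluates per row before aggregation, so AVG() is unavailable

Fix: Use a subquery for AVG and a HAVING MIN(...) filter so the condition holds for every row in the group

Corrected query:
SELECT major FROM students GROUP BY major HAVING MIN(gpa) > (SELECT AVG(gpa) FROM students)

Result:
major
-----
Math 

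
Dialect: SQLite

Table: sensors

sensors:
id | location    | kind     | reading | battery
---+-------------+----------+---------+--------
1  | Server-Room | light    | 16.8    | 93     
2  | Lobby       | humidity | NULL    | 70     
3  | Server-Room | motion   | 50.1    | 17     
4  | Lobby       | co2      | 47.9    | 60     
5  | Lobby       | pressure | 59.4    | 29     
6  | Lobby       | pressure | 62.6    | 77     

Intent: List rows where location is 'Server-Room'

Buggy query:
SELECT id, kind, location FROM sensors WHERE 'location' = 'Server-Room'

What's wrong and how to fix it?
Bug: 'location' in single quotes is a string literal, not the column; the comparison is literal-vs-literal and never true

Fix: Remove the quotes around the column name (or use double quotes for an identifier)

Corrected query:
SELECT id, kind, location FROM sensors WHERE location = 'Server-Room'

Result:
id | kind   | location   
---+--------+------------
1  | light  | Server-Room
3  | motion | Server-Room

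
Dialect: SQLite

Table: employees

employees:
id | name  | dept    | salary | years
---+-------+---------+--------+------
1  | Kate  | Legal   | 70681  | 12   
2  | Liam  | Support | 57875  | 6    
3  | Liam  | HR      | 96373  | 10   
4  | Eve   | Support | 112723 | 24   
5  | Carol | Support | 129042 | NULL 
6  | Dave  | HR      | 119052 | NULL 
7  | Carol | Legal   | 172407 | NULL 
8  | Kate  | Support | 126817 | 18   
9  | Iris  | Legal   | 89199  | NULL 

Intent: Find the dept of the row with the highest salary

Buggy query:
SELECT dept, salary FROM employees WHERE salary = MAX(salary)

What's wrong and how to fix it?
Bug: WHERE is evaluated per row; an aggregate over the whole table isn't defined there

Fix: Wrap MAX in a scalar subquery so WHERE compares against a single value

Corrected query:
SELECT dept, salary FROM employees WHERE salary = (SELECT MAX(salary) FROM employees)

Result:
dept  | salary
------+-------
Legal | 172407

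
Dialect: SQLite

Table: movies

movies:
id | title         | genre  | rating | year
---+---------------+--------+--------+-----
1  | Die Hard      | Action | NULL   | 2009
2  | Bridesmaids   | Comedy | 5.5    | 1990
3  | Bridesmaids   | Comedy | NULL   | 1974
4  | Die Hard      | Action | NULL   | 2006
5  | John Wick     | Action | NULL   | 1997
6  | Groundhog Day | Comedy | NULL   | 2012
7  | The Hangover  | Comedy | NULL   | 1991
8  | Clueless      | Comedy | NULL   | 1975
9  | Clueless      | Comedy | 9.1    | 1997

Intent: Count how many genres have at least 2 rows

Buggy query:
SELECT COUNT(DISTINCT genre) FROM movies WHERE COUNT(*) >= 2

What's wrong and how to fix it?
Bug: WHERE filters individual rows, not groups, so a group-level COUNT is invalid there

Fix: Group first with HAVING COUNT(*) >= 2, then COUNT the resulting groups

Corrected query:
SELECT COUNT(*) FROM (SELECT genre FROM movies GROUP BY genre HAVING COUNT(*) >= 2)

Result:
COUNT(*)
--------
2       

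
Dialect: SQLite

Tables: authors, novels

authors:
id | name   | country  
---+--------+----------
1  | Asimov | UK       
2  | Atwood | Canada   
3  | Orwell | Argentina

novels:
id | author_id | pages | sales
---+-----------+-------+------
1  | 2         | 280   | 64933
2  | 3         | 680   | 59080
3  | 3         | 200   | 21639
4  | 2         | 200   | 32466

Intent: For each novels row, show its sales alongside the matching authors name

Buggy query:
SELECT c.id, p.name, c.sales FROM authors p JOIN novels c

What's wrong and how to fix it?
Bug: JOIN with no ON clause produces a cartesian product; every novels row pairs with every authors row

Fix: Add ON c.author_id = p.id to the JOIN

Corrected query:
SELECT c.id, p.name, c.sales FROM authors p JOIN novels c ON c.author_id = p.id

Result:
id | name   | sales
---+--------+------
1  | Atwood | 64933
2  | Orwell | 59080
3  | Orwell | 21639
4  | Atwood | 32466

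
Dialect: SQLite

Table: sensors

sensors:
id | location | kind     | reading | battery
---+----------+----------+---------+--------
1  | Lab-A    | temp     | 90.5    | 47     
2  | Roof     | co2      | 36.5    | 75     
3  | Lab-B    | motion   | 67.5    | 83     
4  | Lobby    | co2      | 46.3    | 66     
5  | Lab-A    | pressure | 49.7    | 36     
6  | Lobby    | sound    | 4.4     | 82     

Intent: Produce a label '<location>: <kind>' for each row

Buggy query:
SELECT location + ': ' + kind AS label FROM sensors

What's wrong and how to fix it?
Bug: '+' is numeric addition; on text columns SQLite converts them to 0 instead of concatenating

Fix: Use the || operator for string concatenation

Corrected query:
SELECT location || ': ' || kind AS label FROM sensors

Result:
label          
---------------
Lab-A: temp    
Roof: co2      
Lab-B: motion  
Lobby: co2     
Lab-A: pressure
Lobby: sound   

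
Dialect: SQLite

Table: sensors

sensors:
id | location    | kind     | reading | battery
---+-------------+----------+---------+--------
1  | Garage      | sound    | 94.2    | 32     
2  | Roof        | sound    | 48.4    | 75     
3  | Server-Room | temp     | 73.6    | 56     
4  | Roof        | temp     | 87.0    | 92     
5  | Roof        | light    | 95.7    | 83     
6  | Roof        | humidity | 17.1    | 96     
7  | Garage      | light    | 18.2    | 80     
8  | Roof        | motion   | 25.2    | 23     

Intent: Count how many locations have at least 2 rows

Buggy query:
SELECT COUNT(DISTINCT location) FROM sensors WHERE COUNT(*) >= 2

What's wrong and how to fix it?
Bug: WHERE filters individual rows, not groups, so a group-level COUNT is invalid there

Fix: Group first with HAVING COUNT(*) >= 2, then COUNT the resulting groups

Corrected query:
SELECT COUNT(*) FROM (SELECT location FROM sensors GROUP BY location HAVING COUNT(*) >= 2)

Result:
COUNT(*)
--------
2       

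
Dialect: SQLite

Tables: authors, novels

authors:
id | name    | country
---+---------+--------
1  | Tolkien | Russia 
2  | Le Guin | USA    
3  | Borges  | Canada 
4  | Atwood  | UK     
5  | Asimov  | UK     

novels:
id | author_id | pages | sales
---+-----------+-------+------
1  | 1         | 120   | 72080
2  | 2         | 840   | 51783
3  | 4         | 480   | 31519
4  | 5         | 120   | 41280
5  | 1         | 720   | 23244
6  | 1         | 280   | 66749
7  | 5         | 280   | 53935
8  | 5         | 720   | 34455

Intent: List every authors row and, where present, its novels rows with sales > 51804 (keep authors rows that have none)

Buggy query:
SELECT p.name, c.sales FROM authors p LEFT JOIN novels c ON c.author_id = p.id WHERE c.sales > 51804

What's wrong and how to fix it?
Bug: Filtering c.sales in WHERE discards the NULL rows produced by LEFT JOIN, turning it into an inner join

Fix: Move the right-table condition into the ON clause so unmatched parents are kept

Corrected query:
SELECT p.name, c.sales FROM authors p LEFT JOIN novels c ON c.author_id = p.id AND c.sales > 51804

Result:
name    | sales
--------+------
Tolkien | 66749
Tolkien | 72080
Le Guin | NULL 
Borges  | NULL 
Atwood  | NULL 
Asimov  | 53935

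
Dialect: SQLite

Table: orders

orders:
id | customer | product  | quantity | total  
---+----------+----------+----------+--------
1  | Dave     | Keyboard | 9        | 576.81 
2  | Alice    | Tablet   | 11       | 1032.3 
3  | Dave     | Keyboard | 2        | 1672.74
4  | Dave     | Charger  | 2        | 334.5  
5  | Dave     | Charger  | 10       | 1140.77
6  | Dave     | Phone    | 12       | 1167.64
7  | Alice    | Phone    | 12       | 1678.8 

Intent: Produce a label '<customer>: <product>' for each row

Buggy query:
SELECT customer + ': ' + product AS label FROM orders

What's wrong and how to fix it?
Bug: SQLite uses || for string concatenation; + coerces text to numbers (yielding 0)

Fix: Replace + with || to concatenate text

Corrected query:
SELECT customer || ': ' || product AS label FROM orders

Result:
label         
--------------
Dave: Keyboard
Alice: Tablet 
Dave: Keyboard
Dave: Charger 
Dave: Charger 
Dave: Phone   
Alice: Phone  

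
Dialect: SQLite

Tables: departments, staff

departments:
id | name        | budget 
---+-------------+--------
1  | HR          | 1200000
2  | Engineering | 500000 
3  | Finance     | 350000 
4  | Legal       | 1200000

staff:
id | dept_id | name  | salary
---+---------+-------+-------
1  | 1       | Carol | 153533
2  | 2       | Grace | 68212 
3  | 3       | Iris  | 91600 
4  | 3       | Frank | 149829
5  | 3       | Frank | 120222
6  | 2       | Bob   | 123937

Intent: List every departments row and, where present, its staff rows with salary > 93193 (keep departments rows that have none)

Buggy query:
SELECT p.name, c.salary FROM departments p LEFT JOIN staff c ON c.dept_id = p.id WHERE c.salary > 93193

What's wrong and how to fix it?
Bug: Filtering c.salary in WHERE discards the NULL rows produced by LEFT JOIN, turning it into an inner join

Fix: Put 'c.salary > 93193' in the JOIN's ON clause instead of WHERE

Corrected query:
SELECT p.name, c.salary FROM departments p LEFT JOIN staff c ON c.dept_id = p.id AND c.salary > 93193

Result:
name        | salary
------------+-------
HR          | 153533
Engineering | 123937
Finance     | 120222
Finance     | 149829
Legal       | NULL  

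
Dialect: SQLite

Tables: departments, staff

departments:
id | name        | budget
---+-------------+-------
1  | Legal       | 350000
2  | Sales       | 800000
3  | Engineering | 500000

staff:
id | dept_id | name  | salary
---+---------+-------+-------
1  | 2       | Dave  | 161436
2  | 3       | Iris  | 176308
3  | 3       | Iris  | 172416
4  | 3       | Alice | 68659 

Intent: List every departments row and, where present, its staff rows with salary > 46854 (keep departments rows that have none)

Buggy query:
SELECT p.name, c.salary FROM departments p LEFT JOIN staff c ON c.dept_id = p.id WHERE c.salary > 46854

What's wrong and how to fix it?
Bug: A WHERE condition on the right-hand table after LEFT JOIN drops unmatched parents

Fix: Put 'c.salary > 46854' in the JOIN's ON clause instead of WHERE

Corrected query:
SELECT p.name, c.salary FROM departments p LEFT JOIN staff c ON c.dept_id = p.id AND c.salary > 46854

Result:
name        | salary
------------+-------
Legal       | NULL  
Sales       | 161436
Engineering | 68659 
Engineering | 172416
Engineering | 176308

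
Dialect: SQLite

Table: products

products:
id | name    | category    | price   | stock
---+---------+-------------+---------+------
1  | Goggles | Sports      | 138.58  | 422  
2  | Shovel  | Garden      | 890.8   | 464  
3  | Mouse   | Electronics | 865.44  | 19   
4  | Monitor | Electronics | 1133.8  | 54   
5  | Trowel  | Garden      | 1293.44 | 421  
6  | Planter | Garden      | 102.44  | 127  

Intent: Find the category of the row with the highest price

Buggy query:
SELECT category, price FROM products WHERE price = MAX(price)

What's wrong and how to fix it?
Bug: WHERE is evaluated per row; an aggregate over the whole table isn't defined there

Fix: Wrap MAX in a scalar subquery so WHERE compares against a single value

Corrected query:
SELECT category, price FROM products WHERE price = (SELECT MAX(price) FROM products)

Result:
category | price  
---------+--------
Garden   | 1293.44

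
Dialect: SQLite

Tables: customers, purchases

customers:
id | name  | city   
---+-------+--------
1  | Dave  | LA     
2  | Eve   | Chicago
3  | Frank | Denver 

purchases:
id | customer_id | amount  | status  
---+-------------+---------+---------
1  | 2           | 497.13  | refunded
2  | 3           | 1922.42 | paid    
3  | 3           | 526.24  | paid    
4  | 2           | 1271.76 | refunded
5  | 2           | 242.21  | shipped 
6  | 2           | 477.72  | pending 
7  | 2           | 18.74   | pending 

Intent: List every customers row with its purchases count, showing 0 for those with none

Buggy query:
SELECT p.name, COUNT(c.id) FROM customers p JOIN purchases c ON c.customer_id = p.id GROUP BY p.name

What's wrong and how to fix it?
Bug: An inner join excludes parents with zero children

Fix: Switch to LEFT JOIN to retain unmatched parent rows

Corrected query:
SELECT p.name, COUNT(c.id) FROM customers p LEFT JOIN purchases c ON c.customer_id = p.id GROUP BY p.name

Result:
name  | COUNT(c.id)
------+------------
Dave  | 0          
Eve   | 5          
Frank | 2          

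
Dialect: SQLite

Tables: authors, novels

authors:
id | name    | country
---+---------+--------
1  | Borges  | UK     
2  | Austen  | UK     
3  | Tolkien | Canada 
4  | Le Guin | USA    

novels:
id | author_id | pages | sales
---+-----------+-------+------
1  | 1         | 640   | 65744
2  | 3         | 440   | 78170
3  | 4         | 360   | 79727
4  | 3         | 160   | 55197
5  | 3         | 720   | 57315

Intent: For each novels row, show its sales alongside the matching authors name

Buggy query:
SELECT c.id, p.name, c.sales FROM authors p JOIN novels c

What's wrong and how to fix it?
Bug: JOIN with no ON clause produces a cartesian product; every novels row pairs with every authors row

Fix: Add ON c.author_id = p.id to the JOIN

Corrected query:
SELECT c.id, p.name, c.sales FROM authors p JOIN novels c ON c.author_id = p.id

Result:
id | name    | sales
---+---------+------
1  | Borges  | 65744
2  | Tolkien | 78170
3  | Le Guin | 79727
4  | Tolkien | 55197
5  | Tolkien | 57315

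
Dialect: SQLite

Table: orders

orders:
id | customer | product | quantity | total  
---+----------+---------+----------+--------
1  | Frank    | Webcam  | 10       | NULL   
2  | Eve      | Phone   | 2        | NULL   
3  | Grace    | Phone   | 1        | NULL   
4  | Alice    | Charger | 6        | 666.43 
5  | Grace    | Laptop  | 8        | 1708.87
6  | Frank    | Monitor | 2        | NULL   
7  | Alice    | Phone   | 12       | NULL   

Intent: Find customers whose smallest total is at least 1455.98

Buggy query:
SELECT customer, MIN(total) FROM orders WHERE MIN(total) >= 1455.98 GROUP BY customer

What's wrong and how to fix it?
Bug: MIN() in WHERE is a misuse of aggregate

Fix: Use HAVING for the per-group MIN condition

Corrected query:
SELECT customer, MIN(total) FROM orders GROUP BY customer HAVING MIN(total) >= 1455.98

Result:
customer | MIN(total)
---------+-----------
Grace    | 1708.87   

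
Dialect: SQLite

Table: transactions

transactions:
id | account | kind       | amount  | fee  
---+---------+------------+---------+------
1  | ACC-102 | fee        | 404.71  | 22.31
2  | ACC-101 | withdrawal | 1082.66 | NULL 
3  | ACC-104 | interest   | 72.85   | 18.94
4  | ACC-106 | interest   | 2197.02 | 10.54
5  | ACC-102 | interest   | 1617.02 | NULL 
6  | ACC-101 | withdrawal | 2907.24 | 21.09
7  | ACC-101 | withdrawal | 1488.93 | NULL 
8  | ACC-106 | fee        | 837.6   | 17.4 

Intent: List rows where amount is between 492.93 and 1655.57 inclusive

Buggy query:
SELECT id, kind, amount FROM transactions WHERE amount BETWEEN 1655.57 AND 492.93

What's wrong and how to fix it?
Bug: BETWEEN expects the lower bound first; with 1655.57 AND 492.93 the range is empty

Fix: Write BETWEEN 492.93 AND 1655.57

Corrected query:
SELECT id, kind, amount FROM transactions WHERE amount BETWEEN 492.93 AND 1655.57

Result:
id | kind       | amount 
---+------------+--------
2  | withdrawal | 1082.66
5  | interest   | 1617.02
7  | withdrawal | 1488.93
8  | fee        | 837.6  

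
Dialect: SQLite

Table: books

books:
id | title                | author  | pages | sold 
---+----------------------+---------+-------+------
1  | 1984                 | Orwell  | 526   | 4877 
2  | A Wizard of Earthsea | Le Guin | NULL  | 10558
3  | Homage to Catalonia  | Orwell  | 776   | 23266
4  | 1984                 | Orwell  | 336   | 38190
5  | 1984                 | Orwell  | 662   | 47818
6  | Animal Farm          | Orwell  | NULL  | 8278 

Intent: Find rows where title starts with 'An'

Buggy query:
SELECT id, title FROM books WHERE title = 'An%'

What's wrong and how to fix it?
Bug: Wildcards only work with LIKE; '=' treats '%' as a literal character

Fix: Replace '=' with LIKE so 'An%' is treated as a pattern

Corrected query:
SELECT id, title FROM books WHERE title LIKE 'An%'

Result:
id | title      
---+------------
6  | Animal Farm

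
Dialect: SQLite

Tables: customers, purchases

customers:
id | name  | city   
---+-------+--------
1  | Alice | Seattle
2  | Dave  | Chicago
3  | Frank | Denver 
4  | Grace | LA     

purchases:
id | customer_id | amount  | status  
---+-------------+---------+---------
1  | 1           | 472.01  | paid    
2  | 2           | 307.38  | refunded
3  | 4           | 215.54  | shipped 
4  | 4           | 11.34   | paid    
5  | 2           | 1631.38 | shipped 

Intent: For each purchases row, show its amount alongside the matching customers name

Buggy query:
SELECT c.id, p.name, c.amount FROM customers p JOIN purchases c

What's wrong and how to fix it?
Bug: Missing join condition: each purchases row is matched to all customers rows instead of just its own

Fix: Specify the join condition linking the foreign key to the parent id

Corrected query:
SELECT c.id, p.name, c.amount FROM customers p JOIN purchases c ON c.customer_id = p.id

Result:
id | name  | amount 
---+-------+--------
1  | Alice | 472.01 
2  | Dave  | 307.38 
3  | Grace | 215.54 
4  | Grace | 11.34  
5  | Dave  | 1631.38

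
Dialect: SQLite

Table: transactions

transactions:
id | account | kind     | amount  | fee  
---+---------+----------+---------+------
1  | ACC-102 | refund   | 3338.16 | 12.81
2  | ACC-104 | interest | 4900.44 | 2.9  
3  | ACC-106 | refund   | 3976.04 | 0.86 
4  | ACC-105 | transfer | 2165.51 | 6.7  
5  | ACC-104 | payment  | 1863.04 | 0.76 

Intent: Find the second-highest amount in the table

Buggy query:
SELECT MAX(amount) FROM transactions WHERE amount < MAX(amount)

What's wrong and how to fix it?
Bug: The inner MAX is an aggregate inside WHERE, which is not allowed

Fix: Put the inner MAX in a scalar subquery

Corrected query:
SELECT MAX(amount) FROM transactions WHERE amount < (SELECT MAX(amount) FROM transactions)

Result:
MAX(amount)
-----------
3976.04    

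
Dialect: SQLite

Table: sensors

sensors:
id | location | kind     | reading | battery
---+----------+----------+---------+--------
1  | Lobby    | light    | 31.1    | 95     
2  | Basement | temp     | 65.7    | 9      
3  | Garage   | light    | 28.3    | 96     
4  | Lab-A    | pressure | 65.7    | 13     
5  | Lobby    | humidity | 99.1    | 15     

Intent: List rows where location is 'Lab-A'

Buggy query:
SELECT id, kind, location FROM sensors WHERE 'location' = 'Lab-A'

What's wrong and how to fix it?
Bug: 'location' in single quotes is a string literal, not the column; the comparison is literal-vs-literal and never true

Fix: Reference the column as location without single quotes

Corrected query:
SELECT id, kind, location FROM sensors WHERE location = 'Lab-A'

Result:
id | kind     | location
---+----------+---------
4  | pressure | Lab-A   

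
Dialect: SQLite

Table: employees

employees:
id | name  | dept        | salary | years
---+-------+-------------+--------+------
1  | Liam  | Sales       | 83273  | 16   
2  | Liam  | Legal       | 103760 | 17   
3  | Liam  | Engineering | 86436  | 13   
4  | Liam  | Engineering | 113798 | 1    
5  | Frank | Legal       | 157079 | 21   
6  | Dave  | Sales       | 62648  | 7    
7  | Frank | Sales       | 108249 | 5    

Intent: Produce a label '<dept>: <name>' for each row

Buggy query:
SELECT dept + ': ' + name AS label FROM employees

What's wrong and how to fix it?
Bug: '+' is numeric addition; on text columns SQLite converts them to 0 instead of concatenating

Fix: Replace + with || to concatenate text

Corrected query:
SELECT dept || ': ' || name AS label FROM employees

Result:
label            
-----------------
Sales: Liam      
Legal: Liam      
Engineering: Liam
Engineering: Liam
Legal: Frank     
Sales: Dave      
Sales: Frank     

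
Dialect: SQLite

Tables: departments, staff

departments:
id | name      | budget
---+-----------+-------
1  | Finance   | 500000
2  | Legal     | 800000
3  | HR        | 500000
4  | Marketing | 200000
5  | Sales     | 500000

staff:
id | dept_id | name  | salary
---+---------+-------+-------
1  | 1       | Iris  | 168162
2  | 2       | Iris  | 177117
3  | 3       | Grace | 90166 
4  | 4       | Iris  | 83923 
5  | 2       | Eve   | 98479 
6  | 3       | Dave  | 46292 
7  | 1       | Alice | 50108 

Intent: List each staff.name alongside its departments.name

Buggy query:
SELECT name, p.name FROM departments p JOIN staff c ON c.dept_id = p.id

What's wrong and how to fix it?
Bug: Both tables have a 'name' column; the unqualified reference is ambiguous

Fix: Prefix ambiguous columns with the table alias

Corrected query:
SELECT c.name, p.name FROM departments p JOIN staff c ON c.dept_id = p.id

Result:
name  | name     
------+----------
Iris  | Finance  
Iris  | Legal    
Grace | HR       
Iris  | Marketing
Eve   | Legal    
Dave  | HR       
Alice | Finance  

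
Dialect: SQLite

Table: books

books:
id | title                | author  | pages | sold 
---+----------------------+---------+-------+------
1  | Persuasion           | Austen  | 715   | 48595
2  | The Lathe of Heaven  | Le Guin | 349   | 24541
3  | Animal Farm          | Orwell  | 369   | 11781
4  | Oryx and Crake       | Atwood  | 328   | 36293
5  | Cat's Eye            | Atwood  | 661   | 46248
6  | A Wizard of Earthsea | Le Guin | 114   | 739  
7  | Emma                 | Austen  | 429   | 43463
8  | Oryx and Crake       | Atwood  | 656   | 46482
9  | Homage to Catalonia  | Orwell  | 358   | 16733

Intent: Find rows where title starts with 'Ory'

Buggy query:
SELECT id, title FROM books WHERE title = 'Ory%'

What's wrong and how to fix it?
Bug: '=' compares the literal string including the % character; pattern matching needs LIKE

Fix: Replace '=' with LIKE so 'Ory%' is treated as a pattern

Corrected query:
SELECT id, title FROM books WHERE title LIKE 'Ory%'

Result:
id | title         
---+---------------
4  | Oryx and Crake
8  | Oryx and Crake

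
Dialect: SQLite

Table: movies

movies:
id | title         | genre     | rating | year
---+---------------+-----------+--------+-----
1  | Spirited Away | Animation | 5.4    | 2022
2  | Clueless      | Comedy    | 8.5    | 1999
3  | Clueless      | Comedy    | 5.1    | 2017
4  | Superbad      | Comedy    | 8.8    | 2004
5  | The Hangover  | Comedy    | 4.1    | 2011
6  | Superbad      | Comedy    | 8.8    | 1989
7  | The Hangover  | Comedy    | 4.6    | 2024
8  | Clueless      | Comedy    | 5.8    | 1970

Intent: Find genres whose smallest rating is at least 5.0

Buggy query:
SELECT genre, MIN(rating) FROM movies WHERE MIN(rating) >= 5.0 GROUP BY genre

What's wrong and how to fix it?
Bug: MIN() in WHERE is a misuse of aggregate

Fix: Use HAVING for the per-group MIN condition

Corrected query:
SELECT genre, MIN(rating) FROM movies GROUP BY genre HAVING MIN(rating) >= 5.0

Result:
genre     | MIN(rating)
----------+------------
Animation | 5.4        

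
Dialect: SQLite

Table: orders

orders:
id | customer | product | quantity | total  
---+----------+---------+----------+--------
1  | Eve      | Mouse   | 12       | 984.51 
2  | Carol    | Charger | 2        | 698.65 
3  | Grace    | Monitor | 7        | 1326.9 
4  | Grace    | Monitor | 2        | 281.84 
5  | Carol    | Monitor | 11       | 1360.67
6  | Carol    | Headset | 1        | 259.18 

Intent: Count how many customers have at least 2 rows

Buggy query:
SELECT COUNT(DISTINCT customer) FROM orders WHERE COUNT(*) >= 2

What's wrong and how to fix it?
Bug: COUNT(*) cannot appear in WHERE; the per-group count doesn't exist yet

Fix: Group first with HAVING COUNT(*) >= 2, then COUNT the resulting groups

Corrected query:
SELECT COUNT(*) FROM (SELECT customer FROM orders GROUP BY customer HAVING COUNT(*) >= 2)

Result:
COUNT(*)
--------
2       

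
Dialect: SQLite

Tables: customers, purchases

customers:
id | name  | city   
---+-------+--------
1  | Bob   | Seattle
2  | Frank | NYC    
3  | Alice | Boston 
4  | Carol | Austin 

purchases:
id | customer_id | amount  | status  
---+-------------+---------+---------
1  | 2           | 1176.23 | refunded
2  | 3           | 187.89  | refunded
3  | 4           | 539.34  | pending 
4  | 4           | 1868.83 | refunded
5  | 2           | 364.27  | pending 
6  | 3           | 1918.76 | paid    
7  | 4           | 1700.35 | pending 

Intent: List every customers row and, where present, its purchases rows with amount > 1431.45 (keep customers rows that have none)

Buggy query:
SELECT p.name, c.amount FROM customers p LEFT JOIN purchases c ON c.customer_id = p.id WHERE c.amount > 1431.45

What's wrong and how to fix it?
Bug: A WHERE condition on the right-hand table after LEFT JOIN drops unmatched parents

Fix: Move the right-table condition into the ON clause so unmatched parents are kept

Corrected query:
SELECT p.name, c.amount FROM customers p LEFT JOIN purchases c ON c.customer_id = p.id AND c.amount > 1431.45

Result:
name  | amount 
------+--------
Bob   | NULL   
Frank | NULL   
Alice | 1918.76
Carol | 1700.35
Carol | 1868.83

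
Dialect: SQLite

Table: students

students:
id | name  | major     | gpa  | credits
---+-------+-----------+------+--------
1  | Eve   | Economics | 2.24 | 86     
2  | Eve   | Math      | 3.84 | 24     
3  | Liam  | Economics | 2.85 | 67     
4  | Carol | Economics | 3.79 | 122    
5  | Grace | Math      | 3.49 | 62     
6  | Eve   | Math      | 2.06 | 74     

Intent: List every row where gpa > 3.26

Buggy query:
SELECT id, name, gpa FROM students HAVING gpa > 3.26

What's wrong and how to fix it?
Bug: HAVING filters the output of aggregation, but this query has no GROUP BY and no aggregate functions, so SQLite rejects it (HAVING clause on a non-aggregate query); the condition here is per row

Fix: Use WHERE for row-level filtering

Corrected query:
SELECT id, name, gpa FROM students WHERE gpa > 3.26

Result:
id | name  | gpa 
---+-------+-----
2  | Eve   | 3.84
4  | Carol | 3.79
5  | Grace | 3.49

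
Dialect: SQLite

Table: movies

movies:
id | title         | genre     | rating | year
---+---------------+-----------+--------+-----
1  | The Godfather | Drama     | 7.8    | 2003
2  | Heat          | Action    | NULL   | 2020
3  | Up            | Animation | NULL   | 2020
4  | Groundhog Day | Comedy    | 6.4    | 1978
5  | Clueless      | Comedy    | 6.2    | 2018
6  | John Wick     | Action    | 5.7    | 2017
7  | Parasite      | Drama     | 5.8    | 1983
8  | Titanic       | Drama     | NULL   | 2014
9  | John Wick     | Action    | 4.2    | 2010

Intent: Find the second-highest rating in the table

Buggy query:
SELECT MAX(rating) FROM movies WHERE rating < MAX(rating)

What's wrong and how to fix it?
Bug: The inner MAX is an aggregate inside WHERE, which is not allowed

Fix: Compute the overall MAX in a subquery, then take MAX of rows below it

Corrected query:
SELECT MAX(rating) FROM movies WHERE rating < (SELECT MAX(rating) FROM movies)

Result:
MAX(rating)
-----------
6.4        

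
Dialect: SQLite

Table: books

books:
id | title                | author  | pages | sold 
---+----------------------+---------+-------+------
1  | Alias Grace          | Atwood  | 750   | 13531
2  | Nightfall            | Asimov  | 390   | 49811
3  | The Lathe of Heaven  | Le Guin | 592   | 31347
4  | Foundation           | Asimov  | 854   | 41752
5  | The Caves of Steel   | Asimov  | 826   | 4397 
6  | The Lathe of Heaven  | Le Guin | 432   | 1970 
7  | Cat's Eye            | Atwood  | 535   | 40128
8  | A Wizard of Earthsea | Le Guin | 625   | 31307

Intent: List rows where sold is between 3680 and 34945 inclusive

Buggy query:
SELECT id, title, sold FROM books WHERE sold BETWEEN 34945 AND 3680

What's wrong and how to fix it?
Bug: The bounds are reversed; BETWEEN a AND b requires a <= b to match anything

Fix: Write BETWEEN 3680 AND 34945

Corrected query:
SELECT id, title, sold FROM books WHERE sold BETWEEN 3680 AND 34945

Result:
id | title                | sold 
---+----------------------+------
1  | Alias Grace          | 13531
3  | The Lathe of Heaven  | 31347
5  | The Caves of Steel   | 4397 
8  | A Wizard of Earthsea | 31307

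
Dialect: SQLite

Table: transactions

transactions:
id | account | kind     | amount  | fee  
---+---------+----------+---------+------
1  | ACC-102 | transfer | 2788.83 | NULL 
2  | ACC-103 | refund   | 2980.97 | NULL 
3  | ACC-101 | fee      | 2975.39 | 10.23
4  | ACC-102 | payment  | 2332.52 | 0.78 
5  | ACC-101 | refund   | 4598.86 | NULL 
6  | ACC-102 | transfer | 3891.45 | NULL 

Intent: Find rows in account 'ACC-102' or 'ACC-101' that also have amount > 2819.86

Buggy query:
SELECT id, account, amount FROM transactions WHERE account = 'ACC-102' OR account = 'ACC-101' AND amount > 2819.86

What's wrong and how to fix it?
Bug: Without parentheses, AND is evaluated before OR, so the amount filter only applies to the 'ACC-101' branch

Fix: Group the OR with parentheses (or use IN), then AND the threshold

Corrected query:
SELECT id, account, amount FROM transactions WHERE (account = 'ACC-102' OR account = 'ACC-101') AND amount > 2819.86

Result:
id | account | amount 
---+---------+--------
3  | ACC-101 | 2975.39
5  | ACC-101 | 4598.86
6  | ACC-102 | 3891.45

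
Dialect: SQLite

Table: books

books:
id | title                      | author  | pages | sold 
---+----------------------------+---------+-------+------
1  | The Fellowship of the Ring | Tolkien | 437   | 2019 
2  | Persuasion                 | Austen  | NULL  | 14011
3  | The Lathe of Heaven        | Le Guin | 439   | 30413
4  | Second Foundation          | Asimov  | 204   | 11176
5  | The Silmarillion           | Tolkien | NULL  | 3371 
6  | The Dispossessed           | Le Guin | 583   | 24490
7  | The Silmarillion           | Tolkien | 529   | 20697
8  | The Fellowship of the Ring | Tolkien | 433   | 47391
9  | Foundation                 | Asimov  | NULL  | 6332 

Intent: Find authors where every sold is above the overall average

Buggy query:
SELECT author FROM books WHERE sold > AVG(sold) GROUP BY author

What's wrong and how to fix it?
Bug: AVG() is an aggregate; it can't sit directly in WHERE

Fix: Compute the overall average in a scalar subquery and compare each group's MIN against it in HAVING

Corrected query:
SELECT author FROM books GROUP BY author HAVING MIN(sold) > (SELECT AVG(sold) FROM books)

Result:
author 
-------
Le Guin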